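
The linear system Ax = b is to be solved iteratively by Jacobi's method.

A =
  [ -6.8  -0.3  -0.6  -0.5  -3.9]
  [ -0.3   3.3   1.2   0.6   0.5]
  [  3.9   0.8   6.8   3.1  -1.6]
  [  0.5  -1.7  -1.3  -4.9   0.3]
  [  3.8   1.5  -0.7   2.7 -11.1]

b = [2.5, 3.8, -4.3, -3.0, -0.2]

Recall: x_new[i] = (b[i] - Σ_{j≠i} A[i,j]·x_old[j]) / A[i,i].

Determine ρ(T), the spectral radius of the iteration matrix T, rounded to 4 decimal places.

0.5948

Diagonal D = diag(-6.8, 3.3, 6.8, -4.9, -11.1); L, U strict lower/upper.
Jacobi: T = -D⁻¹(L+U), T[2,0] = -(3.9)/(6.8) = -0.5735; T[2,2] = 0.
  T[0,:] = [+0.0000 -0.0441 -0.0882 -0.0735 -0.5735]
  T[1,:] = [+0.0909 +0.0000 -0.3636 -0.1818 -0.1515]
  T[2,:] = [-0.5735 -0.1176 +0.0000 -0.4559 +0.2353]
  T[3,:] = [+0.1020 -0.3469 -0.2653 +0.0000 +0.0612]
  T[4,:] = [+0.3423 +0.1351 -0.0631 +0.2432 +0.0000]
|λ(T)| sorted: 0.5948, 0.4845, 0.4845, 0.2307, 0.0352.
ρ = 0.5948; 0.5948 < 1 ⇒ converges.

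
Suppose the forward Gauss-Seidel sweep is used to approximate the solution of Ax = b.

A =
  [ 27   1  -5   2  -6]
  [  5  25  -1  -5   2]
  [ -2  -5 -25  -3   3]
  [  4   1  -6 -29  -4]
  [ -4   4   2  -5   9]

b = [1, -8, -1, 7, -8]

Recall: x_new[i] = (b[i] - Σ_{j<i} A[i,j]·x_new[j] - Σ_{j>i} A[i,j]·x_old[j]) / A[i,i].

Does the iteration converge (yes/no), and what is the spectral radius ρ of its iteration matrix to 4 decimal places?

yes, ρ = 0.2140

Let D = diag(27, 25, -25, -29, 9); L, U the strict triangles.
GS T = -(D+L)⁻¹U: row 0 first, T[0,3] = -(2)/(27) = -0.0741; later rows by forward substitution.
  T[0,:] = [+0.0000 -0.0370 +0.1852 -0.0741 +0.2222]
  T[1,:] = [+0.0000 +0.0074 +0.0030 +0.2148 -0.1244]
  T[2,:] = [+0.0000 +0.0015 -0.0154 -0.1570 +0.1271]
  T[3,:] = [+0.0000 -0.0052 +0.0288 +0.0297 -0.1379]
  T[4,:] = [+0.0000 -0.0229 +0.1004 -0.0770 +0.0492]
|roots of det(T-λI)|: 0.2140, 0.1068, 0.1068, 0.0045, 0.0000.
spectral radius ρ = 0.2140; 0.2140 < 1 ⇒ converges.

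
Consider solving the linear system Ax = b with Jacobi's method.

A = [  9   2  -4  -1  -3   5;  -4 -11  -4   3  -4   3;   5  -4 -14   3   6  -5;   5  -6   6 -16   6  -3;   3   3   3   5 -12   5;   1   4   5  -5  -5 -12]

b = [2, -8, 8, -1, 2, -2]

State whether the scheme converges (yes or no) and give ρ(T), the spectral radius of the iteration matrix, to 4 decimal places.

no, ρ = 1.1230

Split A = D + L + U, D = diag(9, -11, -14, -16, -12, -12).
Jacobi T = -D⁻¹(L+U): T[1,0] = -(-4)/(-11) = -0.3636; T[1,1] = 0.
  T[0,:] = [+0.0000 -0.2222 +0.4444 +0.1111 +0.3333 -0.5556]
  T[1,:] = [-0.3636 +0.0000 -0.3636 +0.2727 -0.3636 +0.2727]
  T[2,:] = [+0.3571 -0.2857 +0.0000 +0.2143 +0.4286 -0.3571]
  T[3,:] = [+0.3125 -0.3750 +0.3750 +0.0000 +0.3750 -0.1875]
  T[4,:] = [+0.2500 +0.2500 +0.2500 +0.4167 +0.0000 +0.4167]
  T[5,:] = [+0.0833 +0.3333 +0.4167 -0.4167 -0.4167 +0.0000]
|eigenvalues of T|: 1.1230, 0.5247, 0.5247, 0.3930, 0.3930, 0.3724.
spectral radius ρ = 1.1230; 1.1230 > 1: divergent.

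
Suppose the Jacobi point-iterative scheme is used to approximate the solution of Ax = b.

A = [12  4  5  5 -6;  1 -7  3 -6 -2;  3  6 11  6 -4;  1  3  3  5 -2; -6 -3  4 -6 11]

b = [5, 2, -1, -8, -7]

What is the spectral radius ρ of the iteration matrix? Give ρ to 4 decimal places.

1.1301

A = D + L + U where D = diag(12, -7, 11, 5, 11).
T_J = -D⁻¹(L+U): T[2,1] = -(6)/(11) = -0.5455; T[2,2] = 0.
  T[0,:] = [+0.0000, -0.3333, -0.4167, -0.4167, +0.5000]
  T[1,:] = [+0.1429, +0.0000, +0.4286, -0.8571, -0.2857]
  T[2,:] = [-0.2727, -0.5455, +0.0000, -0.5455, +0.3636]
  T[3,:] = [-0.2000, -0.6000, -0.6000, +0.0000, +0.4000]
  T[4,:] = [+0.5455, +0.2727, -0.3636, +0.5455, +0.0000]
|roots of det(T-λI)|: 1.1301, 0.5591, 0.5591, 0.3038, 0.2904.
ρ = 1.1301; 1.1301 > 1: divergent.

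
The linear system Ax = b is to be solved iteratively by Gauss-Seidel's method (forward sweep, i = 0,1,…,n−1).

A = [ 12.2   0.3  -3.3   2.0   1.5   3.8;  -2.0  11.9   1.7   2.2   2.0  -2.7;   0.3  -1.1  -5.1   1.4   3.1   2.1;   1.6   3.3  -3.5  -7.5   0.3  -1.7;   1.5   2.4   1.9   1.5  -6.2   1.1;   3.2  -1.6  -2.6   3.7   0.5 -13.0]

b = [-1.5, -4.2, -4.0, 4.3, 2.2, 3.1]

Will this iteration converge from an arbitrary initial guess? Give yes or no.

yes

A = D + L + U where D = diag(12.2, 11.9, -5.1, -7.5, -6.2, -13).
GS T = -(D+L)⁻¹U: row 0 first, T[0,3] = -(2)/(12.2) = -0.1639; later rows by forward substitution.
  T[0,:] = [+0.0000, -0.0246, +0.2705, -0.1639, -0.1230, -0.3115]
  T[1,:] = [+0.0000, -0.0041, -0.0974, -0.2124, -0.1887, +0.1745]
  T[2,:] = [+0.0000, -0.0006, +0.0369, +0.3107, +0.6413, +0.3558]
  T[3,:] = [+0.0000, -0.0068, -0.0024, -0.2734, -0.3686, -0.3824]
  T[4,:] = [+0.0000, -0.0094, +0.0385, -0.0928, +0.0046, +0.1862]
  T[5,:] = [+0.0000, -0.0077, +0.0720, -0.1577, -0.2400, -0.2710]
moduli |λ_i(T)| = 0.5566, 0.2157, 0.1253, 0.1253, 0.0009, 0.0000.
spectral radius ρ = 0.5566; 0.5566 < 1: convergent.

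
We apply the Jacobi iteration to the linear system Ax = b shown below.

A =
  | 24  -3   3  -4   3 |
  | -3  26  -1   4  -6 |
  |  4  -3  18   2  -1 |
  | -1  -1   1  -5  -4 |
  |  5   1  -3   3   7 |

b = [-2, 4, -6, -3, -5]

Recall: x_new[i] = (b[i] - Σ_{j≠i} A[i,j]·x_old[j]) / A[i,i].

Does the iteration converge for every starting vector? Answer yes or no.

Split A = D + L + U, D = diag(24, 26, 18, -5, 7).
Jacobi: T = -D⁻¹(L+U), T[2,4] = -(-1)/(18) = +0.0556; T[2,2] = 0.
  T[0,:] = [+0.0000, +0.1250, -0.1250, +0.1667, -0.1250]
  T[1,:] = [+0.1154, +0.0000, +0.0385, -0.1538, +0.2308]
  T[2,:] = [-0.2222, +0.1667, +0.0000, -0.1111, +0.0556]
  T[3,:] = [-0.2000, -0.2000, +0.2000, +0.0000, -0.8000]
  T[4,:] = [-0.7143, -0.1429, +0.4286, -0.4286, +0.0000]
|eigenvalues of T|: 0.7746, 0.4495, 0.2869, 0.0844, 0.0462.
ρ(T) = max|λ| = 0.7746; 0.7746 < 1, so it converges for any x₀.

yes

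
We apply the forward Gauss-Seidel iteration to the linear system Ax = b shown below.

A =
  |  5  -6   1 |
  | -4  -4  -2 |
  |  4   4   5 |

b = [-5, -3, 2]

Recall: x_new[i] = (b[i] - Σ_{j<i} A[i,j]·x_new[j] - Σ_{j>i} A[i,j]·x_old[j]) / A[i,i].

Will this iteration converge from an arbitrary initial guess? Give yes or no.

no

Write A = D+L+U with D = diag(5, -4, 5).
GS T = -(D+L)⁻¹U: row 0 first, T[0,1] = -(-6)/(5) = +1.2000; later rows by forward substitution.
  T[0,:] = [+0.0000 +1.2000 -0.2000]
  T[1,:] = [+0.0000 -1.2000 -0.3000]
  T[2,:] = [+0.0000 +0.0000 +0.4000]
|roots of det(T-λI)|: 1.2000, 0.4000, 0.0000.
ρ(T) = max|λ| = 1.2000; 1.2000 > 1, so it fails to converge.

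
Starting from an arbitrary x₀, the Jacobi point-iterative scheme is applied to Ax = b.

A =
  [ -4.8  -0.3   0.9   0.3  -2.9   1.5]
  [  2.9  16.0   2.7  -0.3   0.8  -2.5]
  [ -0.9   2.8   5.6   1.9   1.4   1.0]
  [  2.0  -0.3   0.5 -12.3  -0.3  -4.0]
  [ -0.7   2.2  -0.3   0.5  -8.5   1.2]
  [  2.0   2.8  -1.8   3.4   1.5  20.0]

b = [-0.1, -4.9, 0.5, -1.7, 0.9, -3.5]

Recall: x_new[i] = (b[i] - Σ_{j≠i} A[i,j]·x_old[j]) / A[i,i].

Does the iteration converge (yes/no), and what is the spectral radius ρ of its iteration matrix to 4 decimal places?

Write A = D+L+U with D = diag(-4.8, 16, 5.6, -12.3, -8.5, 20).
Jacobi: T = -D⁻¹(L+U), T[1,5] = -(-2.5)/(16) = +0.1562; T[1,1] = 0.
  T[0,:] = [+0.0000, -0.0625, +0.1875, +0.0625, -0.6042, +0.3125]
  T[1,:] = [-0.1812, +0.0000, -0.1688, +0.0187, -0.0500, +0.1562]
  T[2,:] = [+0.1607, -0.5000, +0.0000, -0.3393, -0.2500, -0.1786]
  T[3,:] = [+0.1626, -0.0244, +0.0407, +0.0000, -0.0244, -0.3252]
  T[4,:] = [-0.0824, +0.2588, -0.0353, +0.0588, +0.0000, +0.1412]
  T[5,:] = [-0.1000, -0.1400, +0.0900, -0.1700, -0.0750, +0.0000]
|eigenvalues of T|: 0.5008, 0.3094, 0.3094, 0.2252, 0.2134, 0.2134.
ρ = 0.5008; 0.5008 < 1: convergent.

yes, ρ = 0.5008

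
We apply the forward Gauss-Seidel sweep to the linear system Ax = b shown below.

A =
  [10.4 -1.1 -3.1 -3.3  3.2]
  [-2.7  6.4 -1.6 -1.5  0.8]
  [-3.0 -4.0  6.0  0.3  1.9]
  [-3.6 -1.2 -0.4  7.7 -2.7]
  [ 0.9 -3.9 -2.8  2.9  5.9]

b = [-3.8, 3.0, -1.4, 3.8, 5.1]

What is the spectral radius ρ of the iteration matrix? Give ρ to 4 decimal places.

0.5457

Split A = D + L + U, D = diag(10.4, 6.4, 6, 7.7, 5.9).
Gauss-Seidel: T = -(D+L)⁻¹U, row 0 first, T[0,1] = -(-1.1)/(10.4) = +0.1058; later rows by forward substitution.
  T[0,:] = [+0.0000 +0.1058 +0.2981 +0.3173 -0.3077]
  T[1,:] = [+0.0000 +0.0446 +0.3758 +0.3682 -0.2548]
  T[2,:] = [+0.0000 +0.0826 +0.3995 +0.3541 -0.6404]
  T[3,:] = [+0.0000 +0.0607 +0.2187 +0.2241 +0.1338]
  T[4,:] = [+0.0000 +0.0227 +0.2850 +0.2529 -0.4912]
|eigenvalues of T|: 0.5457, 0.3273, 0.0261, 0.0151, 0.0000.
ρ = 0.5457; 0.5457 < 1: convergent.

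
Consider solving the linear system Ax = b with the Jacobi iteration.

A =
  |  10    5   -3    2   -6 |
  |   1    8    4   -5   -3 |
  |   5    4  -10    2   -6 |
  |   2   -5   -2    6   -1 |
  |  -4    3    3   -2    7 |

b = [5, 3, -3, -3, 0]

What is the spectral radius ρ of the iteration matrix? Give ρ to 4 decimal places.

1.1705

A = D + L + U where D = diag(10, 8, -10, 6, 7).
T_J = -D⁻¹(L+U): T[2,3] = -(2)/(-10) = +0.2000; T[2,2] = 0.
  T[0,:] = [+0.0000, -0.5000, +0.3000, -0.2000, +0.6000]
  T[1,:] = [-0.1250, +0.0000, -0.5000, +0.6250, +0.3750]
  T[2,:] = [+0.5000, +0.4000, +0.0000, +0.2000, -0.6000]
  T[3,:] = [-0.3333, +0.8333, +0.3333, +0.0000, +0.1667]
  T[4,:] = [+0.5714, -0.4286, -0.4286, +0.2857, +0.0000]
|eigenvalues of T|: 1.1705, 0.6025, 0.6025, 0.3777, 0.3728.
spectral radius ρ = 1.1705; 1.1705 > 1 ⇒ diverges.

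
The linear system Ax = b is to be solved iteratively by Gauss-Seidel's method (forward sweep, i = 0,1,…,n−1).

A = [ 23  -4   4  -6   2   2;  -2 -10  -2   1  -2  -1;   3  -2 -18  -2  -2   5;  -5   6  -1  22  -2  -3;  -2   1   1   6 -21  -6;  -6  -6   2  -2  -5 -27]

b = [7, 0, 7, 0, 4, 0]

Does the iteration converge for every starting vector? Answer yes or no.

Write A = D+L+U with D = diag(23, -10, -18, 22, -21, -27).
Gauss-Seidel: T = -(D+L)⁻¹U, row 0 first, T[0,3] = -(-6)/(23) = +0.2609; later rows by forward substitution.
  T[0,:] = [+0.0000, +0.1739, -0.1739, +0.2609, -0.0870, -0.0870]
  T[1,:] = [+0.0000, -0.0348, -0.1652, +0.0478, -0.1826, -0.0826]
  T[2,:] = [+0.0000, +0.0329, -0.0106, -0.0729, -0.1053, +0.2725]
  T[3,:] = [+0.0000, +0.0505, +0.0051, +0.0429, +0.1162, +0.1515]
  T[4,:] = [+0.0000, -0.0022, +0.0096, -0.0138, +0.0278, -0.2251]
  T[5,:] = [+0.0000, -0.0318, +0.0724, -0.0746, +0.0384, +0.0883]
|λ(T)| sorted: 0.2011, 0.1238, 0.1238, 0.0850, 0.0850, 0.0000.
ρ = 0.2011; 0.2011 < 1: convergent.

yes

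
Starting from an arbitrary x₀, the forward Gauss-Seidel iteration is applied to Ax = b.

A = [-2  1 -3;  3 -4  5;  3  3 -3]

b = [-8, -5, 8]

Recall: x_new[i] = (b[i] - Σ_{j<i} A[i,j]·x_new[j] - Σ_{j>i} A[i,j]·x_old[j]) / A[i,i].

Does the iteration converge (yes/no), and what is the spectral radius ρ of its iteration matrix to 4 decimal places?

no, ρ = 1.4354

Diagonal D = diag(-2, -4, -3); L, U strict lower/upper.
GS T = -(D+L)⁻¹U: row 0 first, T[0,1] = -(1)/(-2) = +0.5000; later rows by forward substitution.
  T[0,:] = [+0.0000  +0.5000  -1.5000]
  T[1,:] = [+0.0000  +0.3750  +0.1250]
  T[2,:] = [+0.0000  +0.8750  -1.3750]
moduli |λ_i(T)| = 1.4354, 0.4354, 0.0000.
ρ = 1.4354; 1.4354 > 1 ⇒ diverges.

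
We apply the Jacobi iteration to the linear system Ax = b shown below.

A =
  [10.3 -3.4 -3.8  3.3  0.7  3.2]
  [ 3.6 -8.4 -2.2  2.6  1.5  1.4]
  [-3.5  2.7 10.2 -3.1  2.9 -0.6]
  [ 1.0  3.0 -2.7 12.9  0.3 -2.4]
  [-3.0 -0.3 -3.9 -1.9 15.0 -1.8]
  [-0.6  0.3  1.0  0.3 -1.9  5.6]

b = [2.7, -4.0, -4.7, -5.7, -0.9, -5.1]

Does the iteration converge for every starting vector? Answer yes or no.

yes

Let D = diag(10.3, -8.4, 10.2, 12.9, 15, 5.6); L, U the strict triangles.
Jacobi T = -D⁻¹(L+U): T[3,4] = -(0.3)/(12.9) = -0.0233; T[3,3] = 0.
  T[0,:] = [+0.0000  +0.3301  +0.3689  -0.3204  -0.0680  -0.3107]
  T[1,:] = [+0.4286  +0.0000  -0.2619  +0.3095  +0.1786  +0.1667]
  T[2,:] = [+0.3431  -0.2647  +0.0000  +0.3039  -0.2843  +0.0588]
  T[3,:] = [-0.0775  -0.2326  +0.2093  +0.0000  -0.0233  +0.1860]
  T[4,:] = [+0.2000  +0.0200  +0.2600  +0.1267  +0.0000  +0.1200]
  T[5,:] = [+0.1071  -0.0536  -0.1786  -0.0536  +0.3393  +0.0000]
|roots of det(T-λI)|: 0.6228, 0.3854, 0.3854, 0.2892, 0.1520, 0.1520.
ρ = 0.6228; 0.6228 < 1 ⇒ converges.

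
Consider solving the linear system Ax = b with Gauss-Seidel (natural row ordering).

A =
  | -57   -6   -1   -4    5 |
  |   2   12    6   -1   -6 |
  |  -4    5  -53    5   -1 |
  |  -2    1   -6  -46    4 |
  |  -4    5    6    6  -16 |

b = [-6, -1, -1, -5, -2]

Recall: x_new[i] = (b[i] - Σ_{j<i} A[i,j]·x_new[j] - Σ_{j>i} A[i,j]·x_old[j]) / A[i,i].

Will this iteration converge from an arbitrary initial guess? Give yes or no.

Write A = D+L+U with D = diag(-57, 12, -53, -46, -16).
Gauss-Seidel: T = -(D+L)⁻¹U, row 0 first, T[0,2] = -(-1)/(-57) = -0.0175; later rows by forward substitution.
  T[0,:] = [+0.0000  -0.1053  -0.0175  -0.0702  +0.0877]
  T[1,:] = [+0.0000  +0.0175  -0.4971  +0.0950  +0.4854]
  T[2,:] = [+0.0000  +0.0096  -0.0456  +0.1086  +0.0203]
  T[3,:] = [+0.0000  +0.0037  -0.0041  -0.0090  +0.0910]
  T[4,:] = [+0.0000  +0.0368  -0.1696  +0.0846  +0.1715]
eigenvalue magnitudes: 0.2209, 0.0816, 0.0816, 0.0734, 0.0000.
ρ = 0.2209; 0.2209 < 1, so it converges for any x₀.

yes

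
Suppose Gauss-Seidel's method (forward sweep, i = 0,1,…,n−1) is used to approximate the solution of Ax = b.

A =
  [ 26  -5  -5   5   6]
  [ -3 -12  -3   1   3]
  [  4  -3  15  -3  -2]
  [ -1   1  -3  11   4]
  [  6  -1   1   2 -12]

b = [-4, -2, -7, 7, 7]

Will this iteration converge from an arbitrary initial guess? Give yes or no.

Split A = D + L + U, D = diag(26, -12, 15, 11, -12).
GS T = -(D+L)⁻¹U: row 0 first, T[0,1] = -(-5)/(26) = +0.1923; later rows by forward substitution.
  T[0,:] = [+0.0000  +0.1923  +0.1923  -0.1923  -0.2308]
  T[1,:] = [+0.0000  -0.0481  -0.2981  +0.1314  +0.3077]
  T[2,:] = [+0.0000  -0.0609  -0.1109  +0.2776  +0.2564]
  T[3,:] = [+0.0000  +0.0052  +0.0143  +0.0463  -0.3427]
  T[4,:] = [+0.0000  +0.0960  +0.1141  -0.0763  -0.1768]
|λ(T)| sorted: 0.5273, 0.1493, 0.1493, 0.1488, 0.0000.
ρ(T) = max|λ| = 0.5273; 0.5273 < 1 ⇒ converges.

yes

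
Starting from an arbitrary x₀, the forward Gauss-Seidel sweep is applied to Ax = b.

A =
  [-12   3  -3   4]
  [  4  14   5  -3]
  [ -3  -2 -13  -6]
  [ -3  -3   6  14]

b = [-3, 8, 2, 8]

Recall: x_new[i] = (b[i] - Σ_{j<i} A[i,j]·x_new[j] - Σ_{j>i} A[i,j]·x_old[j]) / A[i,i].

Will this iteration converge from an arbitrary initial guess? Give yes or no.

Split A = D + L + U, D = diag(-12, 14, -13, 14).
Gauss-Seidel: T = -(D+L)⁻¹U, row 0 first, T[0,3] = -(4)/(-12) = +0.3333; later rows by forward substitution.
  T[0,:] = [+0.0000  +0.2500  -0.2500  +0.3333]
  T[1,:] = [+0.0000  -0.0714  -0.2857  +0.1190]
  T[2,:] = [+0.0000  -0.0467  +0.1016  -0.5568]
  T[3,:] = [+0.0000  +0.0583  -0.1584  +0.3356]
eigenvalue magnitudes: 0.5758, 0.1238, 0.1238, 0.0000.
ρ(T) = max|λ| = 0.5758; 0.5758 < 1 ⇒ converges.

yes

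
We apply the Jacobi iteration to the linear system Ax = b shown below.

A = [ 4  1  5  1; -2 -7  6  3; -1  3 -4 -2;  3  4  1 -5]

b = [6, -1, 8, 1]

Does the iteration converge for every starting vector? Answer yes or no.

no

A = D + L + U where D = diag(4, -7, -4, -5).
Jacobi T = -D⁻¹(L+U): T[0,1] = -(1)/(4) = -0.2500; T[0,0] = 0.
  T[0,:] = [+0.0000 -0.2500 -1.2500 -0.2500]
  T[1,:] = [-0.2857 +0.0000 +0.8571 +0.4286]
  T[2,:] = [-0.2500 +0.7500 +0.0000 -0.5000]
  T[3,:] = [+0.6000 +0.8000 +0.2000 +0.0000]
|eigenvalues of T|: 1.1346, 0.8226, 0.8226, 0.3442.
ρ(T) = max|λ| = 1.1346; 1.1346 > 1, so it fails to converge.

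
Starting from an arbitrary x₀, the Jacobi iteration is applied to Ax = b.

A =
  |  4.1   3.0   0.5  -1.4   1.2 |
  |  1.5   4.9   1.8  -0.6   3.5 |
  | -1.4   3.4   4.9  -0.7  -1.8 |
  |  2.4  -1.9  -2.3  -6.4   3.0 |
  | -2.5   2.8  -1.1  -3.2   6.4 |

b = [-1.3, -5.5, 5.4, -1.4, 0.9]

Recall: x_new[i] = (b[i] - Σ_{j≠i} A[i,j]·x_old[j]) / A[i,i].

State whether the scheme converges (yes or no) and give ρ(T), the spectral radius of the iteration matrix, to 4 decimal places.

no, ρ = 1.1213

Diagonal D = diag(4.1, 4.9, 4.9, -6.4, 6.4); L, U strict lower/upper.
Jacobi: T = -D⁻¹(L+U), T[2,0] = -(-1.4)/(4.9) = +0.2857; T[2,2] = 0.
  T[0,:] = [+0.0000  -0.7317  -0.1220  +0.3415  -0.2927]
  T[1,:] = [-0.3061  +0.0000  -0.3673  +0.1224  -0.7143]
  T[2,:] = [+0.2857  -0.6939  +0.0000  +0.1429  +0.3673]
  T[3,:] = [+0.3750  -0.2969  -0.3594  +0.0000  +0.4688]
  T[4,:] = [+0.3906  -0.4375  +0.1719  +0.5000  +0.0000]
|λ(T)| sorted: 1.1213, 0.6468, 0.6468, 0.1504, 0.0407.
spectral radius ρ = 1.1213; 1.1213 > 1: divergent.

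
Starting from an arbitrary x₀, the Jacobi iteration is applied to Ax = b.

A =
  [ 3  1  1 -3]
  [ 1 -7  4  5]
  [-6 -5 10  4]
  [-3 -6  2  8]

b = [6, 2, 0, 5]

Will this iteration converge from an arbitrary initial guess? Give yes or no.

Write A = D+L+U with D = diag(3, -7, 10, 8).
Jacobi: T = -D⁻¹(L+U), T[1,2] = -(4)/(-7) = +0.5714; T[1,1] = 0.
  T[0,:] = [+0.0000  -0.3333  -0.3333  +1.0000]
  T[1,:] = [+0.1429  +0.0000  +0.5714  +0.7143]
  T[2,:] = [+0.6000  +0.5000  +0.0000  -0.4000]
  T[3,:] = [+0.3750  +0.7500  -0.2500  +0.0000]
|eigenvalues of T|: 1.2658, 0.9241, 0.4875, 0.4875.
ρ = 1.2658; 1.2658 > 1, so it fails to converge.

no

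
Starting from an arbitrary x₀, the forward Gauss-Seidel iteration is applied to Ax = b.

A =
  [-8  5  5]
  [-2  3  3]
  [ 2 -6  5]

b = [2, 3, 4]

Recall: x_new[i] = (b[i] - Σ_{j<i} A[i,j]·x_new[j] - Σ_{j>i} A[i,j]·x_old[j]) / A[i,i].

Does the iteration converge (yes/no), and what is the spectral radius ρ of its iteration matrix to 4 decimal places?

Let D = diag(-8, 3, 5); L, U the strict triangles.
GS T = -(D+L)⁻¹U: row 0 first, T[0,1] = -(5)/(-8) = +0.6250; later rows by forward substitution.
  T[0,:] = [+0.0000, +0.6250, +0.6250]
  T[1,:] = [+0.0000, +0.4167, -0.5833]
  T[2,:] = [+0.0000, +0.2500, -0.9500]
eigenvalue magnitudes: 0.8333, 0.3000, 0.0000.
spectral radius ρ = 0.8333; 0.8333 < 1, so it converges for any x₀.

yes, ρ = 0.8333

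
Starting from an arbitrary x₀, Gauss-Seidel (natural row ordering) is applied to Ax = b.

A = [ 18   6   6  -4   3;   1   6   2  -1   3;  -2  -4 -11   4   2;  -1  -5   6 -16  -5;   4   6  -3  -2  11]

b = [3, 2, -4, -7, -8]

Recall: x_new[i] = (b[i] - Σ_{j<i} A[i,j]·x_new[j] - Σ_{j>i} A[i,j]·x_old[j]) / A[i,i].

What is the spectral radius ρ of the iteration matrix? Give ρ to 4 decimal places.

A = D + L + U where D = diag(18, 6, -11, -16, 11).
GS T = -(D+L)⁻¹U: row 0 first, T[0,2] = -(6)/(18) = -0.3333; later rows by forward substitution.
  T[0,:] = [+0.0000  -0.3333  -0.3333  +0.2222  -0.1667]
  T[1,:] = [+0.0000  +0.0556  -0.2778  +0.1296  -0.4722]
  T[2,:] = [+0.0000  +0.0404  +0.1616  +0.2761  +0.3838]
  T[3,:] = [+0.0000  +0.0186  +0.1682  +0.0491  -0.0106]
  T[4,:] = [+0.0000  +0.1053  +0.3474  -0.0673  +0.4209]
|λ(T)| sorted: 0.5875, 0.2398, 0.1805, 0.1805, 0.0000.
spectral radius ρ = 0.5875; 0.5875 < 1: convergent.

0.5875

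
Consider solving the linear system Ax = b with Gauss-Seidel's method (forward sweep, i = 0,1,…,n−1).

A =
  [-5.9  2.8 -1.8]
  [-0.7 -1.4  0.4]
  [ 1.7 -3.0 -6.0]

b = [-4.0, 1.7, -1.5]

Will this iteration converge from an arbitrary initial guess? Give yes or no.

yes

Diagonal D = diag(-5.9, -1.4, -6); L, U strict lower/upper.
T_GS = -(D+L)⁻¹U: row 0 first, T[0,2] = -(-1.8)/(-5.9) = -0.3051; later rows by forward substitution.
  T[0,:] = [+0.0000  +0.4746  -0.3051]
  T[1,:] = [+0.0000  -0.2373  +0.4383]
  T[2,:] = [+0.0000  +0.2531  -0.3056]
eigenvalue magnitudes: 0.6062, 0.0634, 0.0000.
ρ(T) = max|λ| = 0.6062; 0.6062 < 1: convergent.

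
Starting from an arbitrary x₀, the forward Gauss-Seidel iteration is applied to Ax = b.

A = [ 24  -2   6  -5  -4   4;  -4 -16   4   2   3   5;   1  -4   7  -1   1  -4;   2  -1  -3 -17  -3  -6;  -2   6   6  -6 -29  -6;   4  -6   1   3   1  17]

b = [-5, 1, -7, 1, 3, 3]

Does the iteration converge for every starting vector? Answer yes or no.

yes

A = D + L + U where D = diag(24, -16, 7, -17, -29, 17).
Gauss-Seidel: T = -(D+L)⁻¹U, row 0 first, T[0,1] = -(-2)/(24) = +0.0833; later rows by forward substitution.
  T[0,:] = [+0.0000  +0.0833  -0.2500  +0.2083  +0.1667  -0.1667]
  T[1,:] = [+0.0000  -0.0208  +0.3125  +0.0729  +0.1458  +0.3542]
  T[2,:] = [+0.0000  -0.0238  +0.2143  +0.1548  -0.0833  +0.7976]
  T[3,:] = [+0.0000  +0.0152  -0.0856  -0.0071  -0.1507  -0.5341]
  T[4,:] = [+0.0000  -0.0181  +0.1439  +0.0342  +0.0326  +0.1534]
  T[5,:] = [+0.0000  -0.0272  +0.1632  -0.0331  +0.0418  +0.2025]
moduli |λ_i(T)| = 0.5032, 0.2302, 0.1110, 0.1110, 0.0179, 0.0000.
ρ(T) = max|λ| = 0.5032; 0.5032 < 1 ⇒ converges.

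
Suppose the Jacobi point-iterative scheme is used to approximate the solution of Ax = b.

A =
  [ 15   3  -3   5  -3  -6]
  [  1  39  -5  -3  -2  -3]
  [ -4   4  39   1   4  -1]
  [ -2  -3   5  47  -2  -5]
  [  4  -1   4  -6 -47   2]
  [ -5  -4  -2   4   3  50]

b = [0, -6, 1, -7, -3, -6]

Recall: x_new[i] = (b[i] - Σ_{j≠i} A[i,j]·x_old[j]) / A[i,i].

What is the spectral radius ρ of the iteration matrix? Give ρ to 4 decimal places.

Let D = diag(15, 39, 39, 47, -47, 50); L, U the strict triangles.
Jacobi T = -D⁻¹(L+U): T[2,0] = -(-4)/(39) = +0.1026; T[2,2] = 0.
  T[0,:] = [+0.0000 -0.2000 +0.2000 -0.3333 +0.2000 +0.4000]
  T[1,:] = [-0.0256 +0.0000 +0.1282 +0.0769 +0.0513 +0.0769]
  T[2,:] = [+0.1026 -0.1026 +0.0000 -0.0256 -0.1026 +0.0256]
  T[3,:] = [+0.0426 +0.0638 -0.1064 +0.0000 +0.0426 +0.1064]
  T[4,:] = [+0.0851 -0.0213 +0.0851 -0.1277 +0.0000 +0.0426]
  T[5,:] = [+0.1000 +0.0800 +0.0400 -0.0800 -0.0600 +0.0000]
|λ(T)| sorted: 0.3018, 0.2215, 0.2215, 0.1576, 0.1576, 0.0373.
ρ = 0.3018; 0.3018 < 1: convergent.

0.3018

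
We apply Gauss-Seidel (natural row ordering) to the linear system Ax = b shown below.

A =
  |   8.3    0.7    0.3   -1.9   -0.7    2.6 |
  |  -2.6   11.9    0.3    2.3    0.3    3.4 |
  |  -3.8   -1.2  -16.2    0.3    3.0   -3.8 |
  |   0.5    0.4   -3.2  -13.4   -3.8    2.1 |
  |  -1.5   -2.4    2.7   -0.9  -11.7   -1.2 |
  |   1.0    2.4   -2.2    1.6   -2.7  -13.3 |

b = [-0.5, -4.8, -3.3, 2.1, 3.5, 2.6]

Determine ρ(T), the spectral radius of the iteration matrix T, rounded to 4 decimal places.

0.1812

Split A = D + L + U, D = diag(8.3, 11.9, -16.2, -13.4, -11.7, -13.3).
Gauss-Seidel: T = -(D+L)⁻¹U, row 0 first, T[0,5] = -(2.6)/(8.3) = -0.3133; later rows by forward substitution.
  T[0,:] = [+0.0000  -0.0843  -0.0361  +0.2289  +0.0843  -0.3133]
  T[1,:] = [+0.0000  -0.0184  -0.0331  -0.1433  -0.0068  -0.3542]
  T[2,:] = [+0.0000  +0.0211  +0.0109  -0.0246  +0.1659  -0.1349]
  T[3,:] = [+0.0000  -0.0087  -0.0049  +0.0101  -0.3203  +0.1667]
  T[4,:] = [+0.0000  +0.0201  +0.0143  -0.0064  +0.0535  -0.0337]
  T[5,:] = [+0.0000  -0.0183  -0.0140  -0.0021  -0.0717  -0.0383]
|eigenvalues of T|: 0.1812, 0.0786, 0.0786, 0.0483, 0.0016, 0.0000.
ρ(T) = max|λ| = 0.1812; 0.1812 < 1: convergent.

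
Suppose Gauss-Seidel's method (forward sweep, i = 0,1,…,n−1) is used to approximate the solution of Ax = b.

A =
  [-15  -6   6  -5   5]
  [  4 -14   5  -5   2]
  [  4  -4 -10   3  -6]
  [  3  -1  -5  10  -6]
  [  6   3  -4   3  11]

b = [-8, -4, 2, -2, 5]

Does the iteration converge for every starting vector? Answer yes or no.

yes

A = D + L + U where D = diag(-15, -14, -10, 10, 11).
T_GS = -(D+L)⁻¹U: row 0 first, T[0,3] = -(-5)/(-15) = -0.3333; later rows by forward substitution.
  T[0,:] = [+0.0000 -0.4000 +0.4000 -0.3333 +0.3333]
  T[1,:] = [+0.0000 -0.1143 +0.4714 -0.4524 +0.2381]
  T[2,:] = [+0.0000 -0.1143 -0.0286 +0.3476 -0.5619]
  T[3,:] = [+0.0000 +0.0514 -0.0871 +0.2286 +0.2429]
  T[4,:] = [+0.0000 +0.1938 -0.3334 +0.3693 -0.5173]
|roots of det(T-λI)|: 0.9079, 0.3017, 0.3017, 0.1698, 0.0000.
ρ = 0.9079; 0.9079 < 1, so it converges for any x₀.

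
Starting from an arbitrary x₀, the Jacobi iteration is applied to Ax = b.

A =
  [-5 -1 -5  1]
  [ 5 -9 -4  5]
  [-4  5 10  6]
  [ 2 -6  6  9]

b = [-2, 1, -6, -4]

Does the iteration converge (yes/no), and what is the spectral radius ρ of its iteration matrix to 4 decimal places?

Diagonal D = diag(-5, -9, 10, 9); L, U strict lower/upper.
Jacobi: T = -D⁻¹(L+U), T[2,1] = -(5)/(10) = -0.5000; T[2,2] = 0.
  T[0,:] = [+0.0000 -0.2000 -1.0000 +0.2000]
  T[1,:] = [+0.5556 +0.0000 -0.4444 +0.5556]
  T[2,:] = [+0.4000 -0.5000 +0.0000 -0.6000]
  T[3,:] = [-0.2222 +0.6667 -0.6667 +0.0000]
eigenvalue magnitudes: 1.1324, 0.7340, 0.7340, 0.6847.
ρ = 1.1324; 1.1324 > 1, so it fails to converge.

no, ρ = 1.1324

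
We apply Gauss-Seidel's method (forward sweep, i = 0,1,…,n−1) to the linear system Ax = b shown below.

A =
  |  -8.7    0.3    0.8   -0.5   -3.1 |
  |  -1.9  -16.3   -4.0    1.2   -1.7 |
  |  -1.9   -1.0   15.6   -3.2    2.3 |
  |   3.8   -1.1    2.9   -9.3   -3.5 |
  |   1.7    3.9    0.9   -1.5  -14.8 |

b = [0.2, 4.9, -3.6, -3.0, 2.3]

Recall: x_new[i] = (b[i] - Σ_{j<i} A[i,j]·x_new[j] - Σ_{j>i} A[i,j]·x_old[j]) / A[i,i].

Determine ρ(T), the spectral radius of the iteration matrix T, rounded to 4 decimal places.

Let D = diag(-8.7, -16.3, 15.6, -9.3, -14.8); L, U the strict triangles.
Gauss-Seidel: T = -(D+L)⁻¹U, row 0 first, T[0,1] = -(0.3)/(-8.7) = +0.0345; later rows by forward substitution.
  T[0,:] = [+0.0000, +0.0345, +0.0920, -0.0575, -0.3563]
  T[1,:] = [+0.0000, -0.0040, -0.2561, +0.0803, -0.0628]
  T[2,:] = [+0.0000, +0.0039, -0.0052, +0.2033, -0.1949]
  T[3,:] = [+0.0000, +0.0158, +0.0662, +0.0304, -0.5753]
  T[4,:] = [+0.0000, +0.0015, -0.0640, +0.0238, -0.0110]
|roots of det(T-λI)|: 0.2134, 0.1677, 0.1677, 0.0125, 0.0000.
ρ(T) = max|λ| = 0.2134; 0.2134 < 1, so it converges for any x₀.

0.2134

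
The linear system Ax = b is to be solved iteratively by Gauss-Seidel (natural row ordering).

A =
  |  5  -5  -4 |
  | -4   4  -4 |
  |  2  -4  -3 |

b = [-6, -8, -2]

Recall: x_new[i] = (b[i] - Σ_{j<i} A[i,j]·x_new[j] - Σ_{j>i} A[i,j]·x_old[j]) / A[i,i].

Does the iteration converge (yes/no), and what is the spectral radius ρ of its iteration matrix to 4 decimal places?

no, ρ = 1.3577

Diagonal D = diag(5, 4, -3); L, U strict lower/upper.
Gauss-Seidel: T = -(D+L)⁻¹U, row 0 first, T[0,1] = -(-5)/(5) = +1.0000; later rows by forward substitution.
  T[0,:] = [+0.0000, +1.0000, +0.8000]
  T[1,:] = [+0.0000, +1.0000, +1.8000]
  T[2,:] = [+0.0000, -0.6667, -1.8667]
|eigenvalues of T|: 1.3577, 0.4910, 0.0000.
spectral radius ρ = 1.3577; 1.3577 > 1, so it fails to converge.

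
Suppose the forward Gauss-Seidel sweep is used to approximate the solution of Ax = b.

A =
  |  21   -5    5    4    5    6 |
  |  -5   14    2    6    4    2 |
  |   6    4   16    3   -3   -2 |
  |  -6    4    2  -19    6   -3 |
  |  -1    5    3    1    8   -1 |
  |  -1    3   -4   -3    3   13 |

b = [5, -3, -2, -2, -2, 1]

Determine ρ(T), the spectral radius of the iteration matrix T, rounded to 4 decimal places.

Diagonal D = diag(21, 14, 16, -19, 8, 13); L, U strict lower/upper.
GS T = -(D+L)⁻¹U: row 0 first, T[0,1] = -(-5)/(21) = +0.2381; later rows by forward substitution.
  T[0,:] = [+0.0000 +0.2381 -0.2381 -0.1905 -0.2381 -0.2857]
  T[1,:] = [+0.0000 +0.0850 -0.2279 -0.4966 -0.3707 -0.2449]
  T[2,:] = [+0.0000 -0.1105 +0.1463 +0.0081 +0.3695 +0.2934]
  T[3,:] = [+0.0000 -0.0689 +0.0426 -0.0435 +0.3518 -0.0883]
  T[4,:] = [+0.0000 +0.0267 +0.0525 +0.2890 +0.0194 +0.1434]
  T[5,:] = [+0.0000 -0.0574 +0.0770 +0.0257 +0.2576 +0.0713]
|λ(T)| sorted: 0.5700, 0.4245, 0.1170, 0.0354, 0.0193, 0.0000.
ρ = 0.5700; 0.5700 < 1, so it converges for any x₀.

0.5700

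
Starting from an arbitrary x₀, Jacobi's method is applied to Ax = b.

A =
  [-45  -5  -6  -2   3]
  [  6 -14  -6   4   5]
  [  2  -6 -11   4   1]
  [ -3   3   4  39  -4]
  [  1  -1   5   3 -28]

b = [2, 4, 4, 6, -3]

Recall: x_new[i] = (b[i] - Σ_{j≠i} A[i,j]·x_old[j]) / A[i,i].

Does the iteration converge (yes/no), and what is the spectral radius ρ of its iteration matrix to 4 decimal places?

yes, ρ = 0.4067

Let D = diag(-45, -14, -11, 39, -28); L, U the strict triangles.
Jacobi: T = -D⁻¹(L+U), T[0,4] = -(3)/(-45) = +0.0667; T[0,0] = 0.
  T[0,:] = [+0.0000  -0.1111  -0.1333  -0.0444  +0.0667]
  T[1,:] = [+0.4286  +0.0000  -0.4286  +0.2857  +0.3571]
  T[2,:] = [+0.1818  -0.5455  +0.0000  +0.3636  +0.0909]
  T[3,:] = [+0.0769  -0.0769  -0.1026  +0.0000  +0.1026]
  T[4,:] = [+0.0357  -0.0357  +0.1786  +0.1071  +0.0000]
eigenvalue magnitudes: 0.4067, 0.3214, 0.3214, 0.1230, 0.0222.
ρ = 0.4067; 0.4067 < 1, so it converges for any x₀.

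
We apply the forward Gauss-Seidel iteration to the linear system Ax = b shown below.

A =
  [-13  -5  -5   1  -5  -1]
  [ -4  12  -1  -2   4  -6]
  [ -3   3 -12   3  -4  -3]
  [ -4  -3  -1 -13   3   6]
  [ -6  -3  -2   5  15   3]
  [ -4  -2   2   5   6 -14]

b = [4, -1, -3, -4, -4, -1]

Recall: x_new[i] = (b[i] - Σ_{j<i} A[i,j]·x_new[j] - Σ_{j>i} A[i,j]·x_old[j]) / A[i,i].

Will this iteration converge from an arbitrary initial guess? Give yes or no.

yes

A = D + L + U where D = diag(-13, 12, -12, -13, 15, -14).
Gauss-Seidel: T = -(D+L)⁻¹U, row 0 first, T[0,2] = -(-5)/(-13) = -0.3846; later rows by forward substitution.
  T[0,:] = [+0.0000 -0.3846 -0.3846 +0.0769 -0.3846 -0.0769]
  T[1,:] = [+0.0000 -0.1282 -0.0449 +0.1923 -0.4615 +0.4744]
  T[2,:] = [+0.0000 +0.0641 +0.0849 +0.2788 -0.3526 -0.1122]
  T[3,:] = [+0.0000 +0.1430 +0.1222 -0.0895 +0.4827 +0.3844]
  T[4,:] = [+0.0000 -0.2186 -0.1922 +0.1362 -0.4541 -0.2790]
  T[5,:] = [+0.0000 +0.0947 +0.0897 +0.0168 +0.1033 -0.0441]
|eigenvalues of T|: 0.8229, 0.3478, 0.2148, 0.0803, 0.0214, 0.0000.
spectral radius ρ = 0.8229; 0.8229 < 1, so it converges for any x₀.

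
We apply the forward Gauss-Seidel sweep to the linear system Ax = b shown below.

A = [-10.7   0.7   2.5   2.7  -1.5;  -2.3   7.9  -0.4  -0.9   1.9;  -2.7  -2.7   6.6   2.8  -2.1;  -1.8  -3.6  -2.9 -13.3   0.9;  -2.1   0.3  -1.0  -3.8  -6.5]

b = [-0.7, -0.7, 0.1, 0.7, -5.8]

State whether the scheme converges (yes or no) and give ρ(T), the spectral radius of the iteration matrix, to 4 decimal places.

yes, ρ = 0.2426

Let D = diag(-10.7, 7.9, 6.6, -13.3, -6.5); L, U the strict triangles.
Gauss-Seidel: T = -(D+L)⁻¹U, row 0 first, T[0,4] = -(-1.5)/(-10.7) = -0.1402; later rows by forward substitution.
  T[0,:] = [+0.0000 +0.0654 +0.2336 +0.2523 -0.1402]
  T[1,:] = [+0.0000 +0.0190 +0.1187 +0.1874 -0.2813]
  T[2,:] = [+0.0000 +0.0346 +0.1441 -0.2444 +0.1457]
  T[3,:] = [+0.0000 -0.0215 -0.0952 -0.0316 +0.1310]
  T[4,:] = [+0.0000 -0.0130 -0.0365 -0.0168 -0.0667]
|eigenvalues of T|: 0.2426, 0.1024, 0.1024, 0.0121, 0.0000.
ρ(T) = max|λ| = 0.2426; 0.2426 < 1, so it converges for any x₀.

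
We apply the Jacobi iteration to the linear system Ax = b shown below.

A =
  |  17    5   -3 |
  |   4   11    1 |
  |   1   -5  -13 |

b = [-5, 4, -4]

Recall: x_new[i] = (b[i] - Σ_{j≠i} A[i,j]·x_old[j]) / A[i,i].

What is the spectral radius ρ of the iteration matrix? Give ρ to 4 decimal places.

Write A = D+L+U with D = diag(17, 11, -13).
Jacobi: T = -D⁻¹(L+U), T[2,0] = -(1)/(-13) = +0.0769; T[2,2] = 0.
  T[0,:] = [+0.0000, -0.2941, +0.1765]
  T[1,:] = [-0.3636, +0.0000, -0.0909]
  T[2,:] = [+0.0769, -0.3846, +0.0000]
|λ(T)| sorted: 0.4619, 0.2406, 0.2406.
spectral radius ρ = 0.4619; 0.4619 < 1 ⇒ converges.

0.4619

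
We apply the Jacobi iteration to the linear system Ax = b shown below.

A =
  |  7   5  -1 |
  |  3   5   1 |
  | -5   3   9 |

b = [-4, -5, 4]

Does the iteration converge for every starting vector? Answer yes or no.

yes

Diagonal D = diag(7, 5, 9); L, U strict lower/upper.
Jacobi T = -D⁻¹(L+U): T[2,0] = -(-5)/(9) = +0.5556; T[2,2] = 0.
  T[0,:] = [+0.0000, -0.7143, +0.1429]
  T[1,:] = [-0.6000, +0.0000, -0.2000]
  T[2,:] = [+0.5556, -0.3333, +0.0000]
|roots of det(T-λI)|: 0.8386, 0.6364, 0.2022.
spectral radius ρ = 0.8386; 0.8386 < 1, so it converges for any x₀.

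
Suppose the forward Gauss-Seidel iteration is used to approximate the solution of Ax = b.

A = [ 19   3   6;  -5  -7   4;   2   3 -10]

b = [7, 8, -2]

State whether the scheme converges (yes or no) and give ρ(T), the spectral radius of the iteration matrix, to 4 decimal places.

Diagonal D = diag(19, -7, -10); L, U strict lower/upper.
T_GS = -(D+L)⁻¹U: row 0 first, T[0,1] = -(3)/(19) = -0.1579; later rows by forward substitution.
  T[0,:] = [+0.0000  -0.1579  -0.3158]
  T[1,:] = [+0.0000  +0.1128  +0.7970]
  T[2,:] = [+0.0000  +0.0023  +0.1759]
|roots of det(T-λI)|: 0.1972, 0.0915, 0.0000.
ρ = 0.1972; 0.1972 < 1 ⇒ converges.

yes, ρ = 0.1972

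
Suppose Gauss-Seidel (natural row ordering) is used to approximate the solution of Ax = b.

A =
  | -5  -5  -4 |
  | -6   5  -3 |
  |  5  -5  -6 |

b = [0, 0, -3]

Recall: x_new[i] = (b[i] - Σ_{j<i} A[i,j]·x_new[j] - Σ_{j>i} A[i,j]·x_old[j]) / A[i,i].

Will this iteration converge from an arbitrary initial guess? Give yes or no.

Write A = D+L+U with D = diag(-5, 5, -6).
Gauss-Seidel: T = -(D+L)⁻¹U, row 0 first, T[0,2] = -(-4)/(-5) = -0.8000; later rows by forward substitution.
  T[0,:] = [+0.0000, -1.0000, -0.8000]
  T[1,:] = [+0.0000, -1.2000, -0.3600]
  T[2,:] = [+0.0000, +0.1667, -0.3667]
|roots of det(T-λI)|: 1.1204, 0.4463, 0.0000.
ρ = 1.1204; 1.1204 > 1: divergent.

no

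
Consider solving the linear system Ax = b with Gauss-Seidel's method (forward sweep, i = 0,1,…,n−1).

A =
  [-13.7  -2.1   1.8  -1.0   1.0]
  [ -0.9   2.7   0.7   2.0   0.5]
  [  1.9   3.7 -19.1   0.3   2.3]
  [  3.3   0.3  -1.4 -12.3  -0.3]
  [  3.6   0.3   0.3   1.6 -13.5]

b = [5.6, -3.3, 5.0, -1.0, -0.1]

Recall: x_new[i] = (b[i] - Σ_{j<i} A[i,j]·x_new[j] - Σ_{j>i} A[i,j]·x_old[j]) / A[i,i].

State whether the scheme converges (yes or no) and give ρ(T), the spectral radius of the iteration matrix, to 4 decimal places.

Diagonal D = diag(-13.7, 2.7, -19.1, -12.3, -13.5); L, U strict lower/upper.
GS T = -(D+L)⁻¹U: row 0 first, T[0,2] = -(1.8)/(-13.7) = +0.1314; later rows by forward substitution.
  T[0,:] = [+0.0000 -0.1533 +0.1314 -0.0730 +0.0730]
  T[1,:] = [+0.0000 -0.0511 -0.2155 -0.7651 -0.1609]
  T[2,:] = [+0.0000 -0.0251 -0.0287 -0.1398 +0.0965]
  T[3,:] = [+0.0000 -0.0395 +0.0333 -0.0223 -0.0197]
  T[4,:] = [+0.0000 -0.0473 +0.0336 -0.0422 +0.0157]
|roots of det(T-λI)|: 0.2450, 0.1708, 0.0177, 0.0055, 0.0000.
spectral radius ρ = 0.2450; 0.2450 < 1: convergent.

yes, ρ = 0.2450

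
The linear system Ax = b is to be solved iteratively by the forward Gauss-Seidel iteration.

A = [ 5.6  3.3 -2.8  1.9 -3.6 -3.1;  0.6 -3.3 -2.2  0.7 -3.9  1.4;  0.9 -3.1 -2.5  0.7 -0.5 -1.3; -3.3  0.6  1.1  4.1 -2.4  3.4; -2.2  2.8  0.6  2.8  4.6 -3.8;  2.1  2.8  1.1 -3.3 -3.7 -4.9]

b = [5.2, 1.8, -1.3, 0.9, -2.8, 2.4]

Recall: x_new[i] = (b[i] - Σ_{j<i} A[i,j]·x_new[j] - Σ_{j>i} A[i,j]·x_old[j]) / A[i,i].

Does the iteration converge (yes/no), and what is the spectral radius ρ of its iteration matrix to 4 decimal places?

no, ρ = 1.2080

Let D = diag(5.6, -3.3, -2.5, 4.1, 4.6, -4.9); L, U the strict triangles.
GS T = -(D+L)⁻¹U: row 0 first, T[0,5] = -(-3.1)/(5.6) = +0.5536; later rows by forward substitution.
  T[0,:] = [+0.0000  -0.5893  +0.5000  -0.3393  +0.6429  +0.5536]
  T[1,:] = [+0.0000  -0.1071  -0.5758  +0.1504  -1.0649  +0.5249]
  T[2,:] = [+0.0000  -0.0793  +0.8939  -0.0287  +1.3519  -0.9716]
  T[3,:] = [+0.0000  -0.4374  +0.2469  -0.2874  +0.8959  -0.1999]
  T[4,:] = [+0.0000  +0.0599  +0.3227  -0.0752  +0.2340  +1.0197]
  T[5,:] = [+0.0000  -0.0823  -0.3240  +0.1844  -0.8096  -0.3163]
moduli |λ_i(T)| = 1.2080, 0.8115, 0.8115, 0.1693, 0.1693, 0.0000.
ρ(T) = max|λ| = 1.2080; 1.2080 > 1 ⇒ diverges.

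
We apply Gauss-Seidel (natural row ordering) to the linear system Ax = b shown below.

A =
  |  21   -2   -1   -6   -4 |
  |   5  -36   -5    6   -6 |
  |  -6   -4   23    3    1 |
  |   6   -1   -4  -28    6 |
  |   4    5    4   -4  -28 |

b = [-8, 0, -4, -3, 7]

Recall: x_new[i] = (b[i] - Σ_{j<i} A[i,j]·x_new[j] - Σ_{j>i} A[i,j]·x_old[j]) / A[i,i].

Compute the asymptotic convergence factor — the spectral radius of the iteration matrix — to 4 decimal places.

Diagonal D = diag(21, -36, 23, -28, -28); L, U strict lower/upper.
GS T = -(D+L)⁻¹U: row 0 first, T[0,3] = -(-6)/(21) = +0.2857; later rows by forward substitution.
  T[0,:] = [+0.0000  +0.0952  +0.0476  +0.2857  +0.1905]
  T[1,:] = [+0.0000  +0.0132  -0.1323  +0.2063  -0.1402]
  T[2,:] = [+0.0000  +0.0271  -0.0106  -0.0200  -0.0182]
  T[3,:] = [+0.0000  +0.0161  +0.0164  +0.0567  +0.2627]
  T[4,:] = [+0.0000  +0.0176  -0.0207  +0.0667  -0.0380]
|eigenvalues of T|: 0.1748, 0.0785, 0.0621, 0.0621, 0.0000.
ρ = 0.1748; 0.1748 < 1 ⇒ converges.

0.1748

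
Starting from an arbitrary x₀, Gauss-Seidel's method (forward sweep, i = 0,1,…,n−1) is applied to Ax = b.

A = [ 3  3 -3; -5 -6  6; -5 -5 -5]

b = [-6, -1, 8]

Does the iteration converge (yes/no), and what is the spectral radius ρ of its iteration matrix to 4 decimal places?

Write A = D+L+U with D = diag(3, -6, -5).
Gauss-Seidel: T = -(D+L)⁻¹U, row 0 first, T[0,1] = -(3)/(3) = -1.0000; later rows by forward substitution.
  T[0,:] = [+0.0000  -1.0000  +1.0000]
  T[1,:] = [+0.0000  +0.8333  +0.1667]
  T[2,:] = [+0.0000  +0.1667  -1.1667]
|eigenvalues of T|: 1.1805, 0.8471, 0.0000.
ρ(T) = max|λ| = 1.1805; 1.1805 > 1, so it fails to converge.

no, ρ = 1.1805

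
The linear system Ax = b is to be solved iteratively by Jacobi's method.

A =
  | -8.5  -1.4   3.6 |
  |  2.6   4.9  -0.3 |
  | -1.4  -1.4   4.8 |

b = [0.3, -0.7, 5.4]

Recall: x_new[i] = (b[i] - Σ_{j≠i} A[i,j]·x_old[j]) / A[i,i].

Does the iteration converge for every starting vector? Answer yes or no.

Write A = D+L+U with D = diag(-8.5, 4.9, 4.8).
Jacobi T = -D⁻¹(L+U): T[0,2] = -(3.6)/(-8.5) = +0.4235; T[0,0] = 0.
  T[0,:] = [+0.0000 -0.1647 +0.4235]
  T[1,:] = [-0.5306 +0.0000 +0.0612]
  T[2,:] = [+0.2917 +0.2917 +0.0000]
|λ(T)| sorted: 0.5876, 0.3414, 0.3414.
ρ = 0.5876; 0.5876 < 1, so it converges for any x₀.

yes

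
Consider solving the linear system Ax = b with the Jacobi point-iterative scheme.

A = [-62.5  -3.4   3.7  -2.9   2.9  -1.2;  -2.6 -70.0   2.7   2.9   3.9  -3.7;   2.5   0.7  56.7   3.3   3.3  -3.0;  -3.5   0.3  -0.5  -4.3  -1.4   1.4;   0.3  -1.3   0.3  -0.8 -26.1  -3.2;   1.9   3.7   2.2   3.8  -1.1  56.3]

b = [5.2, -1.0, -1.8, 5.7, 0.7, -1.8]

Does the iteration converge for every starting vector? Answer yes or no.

A = D + L + U where D = diag(-62.5, -70, 56.7, -4.3, -26.1, 56.3).
Jacobi T = -D⁻¹(L+U): T[3,1] = -(0.3)/(-4.3) = +0.0698; T[3,3] = 0.
  T[0,:] = [+0.0000 -0.0544 +0.0592 -0.0464 +0.0464 -0.0192]
  T[1,:] = [-0.0371 +0.0000 +0.0386 +0.0414 +0.0557 -0.0529]
  T[2,:] = [-0.0441 -0.0123 +0.0000 -0.0582 -0.0582 +0.0529]
  T[3,:] = [-0.8140 +0.0698 -0.1163 +0.0000 -0.3256 +0.3256]
  T[4,:] = [+0.0115 -0.0498 +0.0115 -0.0307 +0.0000 -0.1226]
  T[5,:] = [-0.0337 -0.0657 -0.0391 -0.0675 +0.0195 +0.0000]
moduli |λ_i(T)| = 0.2305, 0.1516, 0.1516, 0.0938, 0.0938, 0.0102.
ρ(T) = max|λ| = 0.2305; 0.2305 < 1: convergent.

yes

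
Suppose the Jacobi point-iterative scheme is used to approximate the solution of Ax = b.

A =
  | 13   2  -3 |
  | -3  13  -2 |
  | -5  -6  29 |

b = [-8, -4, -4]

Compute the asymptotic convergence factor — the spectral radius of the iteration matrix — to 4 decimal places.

0.2522

A = D + L + U where D = diag(13, 13, 29).
T_J = -D⁻¹(L+U): T[1,0] = -(-3)/(13) = +0.2308; T[1,1] = 0.
  T[0,:] = [+0.0000 -0.1538 +0.2308]
  T[1,:] = [+0.2308 +0.0000 +0.1538]
  T[2,:] = [+0.1724 +0.2069 +0.0000]
moduli |λ_i(T)| = 0.2522, 0.1658, 0.1658.
ρ = 0.2522; 0.2522 < 1 ⇒ converges.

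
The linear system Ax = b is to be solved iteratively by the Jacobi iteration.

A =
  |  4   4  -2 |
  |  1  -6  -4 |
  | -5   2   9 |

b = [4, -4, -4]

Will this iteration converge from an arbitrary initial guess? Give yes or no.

yes

A = D + L + U where D = diag(4, -6, 9).
T_J = -D⁻¹(L+U): T[2,1] = -(2)/(9) = -0.2222; T[2,2] = 0.
  T[0,:] = [+0.0000 -1.0000 +0.5000]
  T[1,:] = [+0.1667 +0.0000 -0.6667]
  T[2,:] = [+0.5556 -0.2222 +0.0000]
eigenvalue magnitudes: 0.8274, 0.6521, 0.6521.
ρ(T) = max|λ| = 0.8274; 0.8274 < 1: convergent.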